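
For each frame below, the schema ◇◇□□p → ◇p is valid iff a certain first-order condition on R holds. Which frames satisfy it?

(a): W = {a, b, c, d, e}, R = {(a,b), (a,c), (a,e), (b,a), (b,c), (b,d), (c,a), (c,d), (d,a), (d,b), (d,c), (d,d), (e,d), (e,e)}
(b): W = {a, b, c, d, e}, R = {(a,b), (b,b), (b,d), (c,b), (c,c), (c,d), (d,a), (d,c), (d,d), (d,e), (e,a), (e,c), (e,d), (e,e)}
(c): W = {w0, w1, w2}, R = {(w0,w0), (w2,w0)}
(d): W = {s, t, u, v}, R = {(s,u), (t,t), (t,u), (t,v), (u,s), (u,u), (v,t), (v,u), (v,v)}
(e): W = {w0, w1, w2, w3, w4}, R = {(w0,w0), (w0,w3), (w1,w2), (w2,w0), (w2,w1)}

(a), (b), (c), (d)

Frame correspondent (Sahlqvist): ∀x ∀y (xR²y → ∃w (yR²w ∧ xRw)) — i.e. a generalized confluence (Geach) condition.
(a): condition met.
(b): condition met.
(c): condition met.
(d): condition met.
(e): fails — w0R²w3 but no w with w3R²w and w0Rw.
Valid on: (a), (b), (c), (d).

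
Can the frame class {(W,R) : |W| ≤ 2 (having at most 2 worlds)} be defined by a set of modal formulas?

No

Any modally definable frame class is closed under disjoint unions.
Any modal formula valid on each of 3 disjoint one-world frames is valid on their disjoint union (validity is preserved under disjoint unions). Each one-world frame has |W|=1≤2, but the union has |W|=3.
So no modal formula (or set of formulas) defines exactly the |W|≤2 frames.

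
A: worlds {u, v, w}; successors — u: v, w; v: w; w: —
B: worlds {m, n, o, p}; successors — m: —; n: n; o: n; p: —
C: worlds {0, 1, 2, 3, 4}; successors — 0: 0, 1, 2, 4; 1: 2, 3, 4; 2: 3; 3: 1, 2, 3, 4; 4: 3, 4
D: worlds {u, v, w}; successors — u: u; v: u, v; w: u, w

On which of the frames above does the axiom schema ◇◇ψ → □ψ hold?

B

Frame correspondent (Sahlqvist): ∀x ∀y ∀z ((xR²y ∧ xRz) → ∃w (y = w ∧ z = w)) — i.e. a generalized confluence (Geach) condition.
A: fails — uR²w, uRv but w ≠ v.
B: ✓.
C: fails — 0R²0, 0R1 but 0 ≠ 1.
D: fails — vR²u, vRv but u ≠ v.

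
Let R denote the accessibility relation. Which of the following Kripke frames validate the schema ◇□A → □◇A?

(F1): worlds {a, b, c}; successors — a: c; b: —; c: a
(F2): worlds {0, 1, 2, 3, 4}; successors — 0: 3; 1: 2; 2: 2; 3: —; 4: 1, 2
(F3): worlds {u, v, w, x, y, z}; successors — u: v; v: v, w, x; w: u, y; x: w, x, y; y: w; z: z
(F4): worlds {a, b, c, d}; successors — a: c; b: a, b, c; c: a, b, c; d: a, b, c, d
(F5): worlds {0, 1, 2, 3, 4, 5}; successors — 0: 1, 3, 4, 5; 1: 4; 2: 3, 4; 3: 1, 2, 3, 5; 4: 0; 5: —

(F1), (F4)

Frame correspondent (Sahlqvist): ∀x ∀y ∀z (Rxy ∧ Rxz → ∃w (Ryw ∧ Rzw)) — i.e. convergence.
(F1): condition met.
(F2): fails — R03 and R03 but 3 and 3 have no common successor.
(F3): fails — Rvv and Rvw but v and w have no common successor.
(F4): condition met.
(F5): fails — R01 and R04 but 1 and 4 have no common successor.
Valid on: (F1), (F4).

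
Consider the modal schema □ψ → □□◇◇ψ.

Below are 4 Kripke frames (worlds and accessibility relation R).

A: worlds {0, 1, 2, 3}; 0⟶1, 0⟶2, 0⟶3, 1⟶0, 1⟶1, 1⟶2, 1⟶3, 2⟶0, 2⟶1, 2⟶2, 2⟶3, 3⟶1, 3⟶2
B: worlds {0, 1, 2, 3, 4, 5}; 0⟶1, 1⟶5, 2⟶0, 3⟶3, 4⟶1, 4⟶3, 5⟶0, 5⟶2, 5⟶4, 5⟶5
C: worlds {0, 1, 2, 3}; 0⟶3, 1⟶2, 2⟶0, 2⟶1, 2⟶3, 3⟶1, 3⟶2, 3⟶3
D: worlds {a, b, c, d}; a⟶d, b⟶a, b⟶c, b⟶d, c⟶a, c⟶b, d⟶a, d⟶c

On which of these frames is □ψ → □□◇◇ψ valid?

A

Frame correspondent (Sahlqvist): ∀x ∀z (xR²z → ∃w (xRw ∧ zR²w)) — i.e. a generalized confluence (Geach) condition.
A: ✓.
B: fails — 1R²2 but no w with 1Rw and 2R²w.
C: fails — 1R²1 but no w with 1Rw and 1R²w.
D: fails — aR²a but no w with aRw and aR²w.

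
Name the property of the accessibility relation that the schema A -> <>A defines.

reflexivity: forall x Rxx

This is frame-equivalent to □A → A (substitute ¬A for A and contrapose).
Suppose □A→A is valid. At any x set V(A)={w : Rxw}. Then □A holds at x, so A holds at x, i.e. Rxx.
Conversely, on a frame with reflexivity the schema holds at every world under every valuation.
Frame condition: forall x Rxx.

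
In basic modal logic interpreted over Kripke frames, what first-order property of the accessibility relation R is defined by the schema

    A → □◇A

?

Suppose A→□◇A is valid. Take Rxy and set V(A)={x}. Then A at x, so □◇A at x, so ◇A at y, so some z with Ryz has A; z=x, i.e. Ryx.
Conversely, any frame satisfying ∀x ∀y (Rxy → Ryx) validates the schema.
So the correspondent is symmetry.

symmetry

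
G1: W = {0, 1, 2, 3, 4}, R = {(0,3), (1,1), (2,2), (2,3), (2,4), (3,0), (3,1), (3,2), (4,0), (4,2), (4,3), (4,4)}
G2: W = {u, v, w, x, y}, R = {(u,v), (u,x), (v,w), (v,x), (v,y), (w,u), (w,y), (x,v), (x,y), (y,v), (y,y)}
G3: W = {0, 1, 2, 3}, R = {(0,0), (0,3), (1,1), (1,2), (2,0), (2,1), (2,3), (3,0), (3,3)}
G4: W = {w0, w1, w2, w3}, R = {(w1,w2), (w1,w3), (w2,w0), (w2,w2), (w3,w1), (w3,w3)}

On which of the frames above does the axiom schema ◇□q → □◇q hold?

The schema corresponds to convergence: ∀x ∀y ∀z (Rxy ∧ Rxz → ∃w (Ryw ∧ Rzw)).
G1: fails — R32 and R31 but 2 and 1 have no common successor.
G2: condition met.
G3: fails — R23 and R21 but 3 and 1 have no common successor.
G4: fails — Rw1w2 and Rw1w3 but w2 and w3 have no common successor.

G2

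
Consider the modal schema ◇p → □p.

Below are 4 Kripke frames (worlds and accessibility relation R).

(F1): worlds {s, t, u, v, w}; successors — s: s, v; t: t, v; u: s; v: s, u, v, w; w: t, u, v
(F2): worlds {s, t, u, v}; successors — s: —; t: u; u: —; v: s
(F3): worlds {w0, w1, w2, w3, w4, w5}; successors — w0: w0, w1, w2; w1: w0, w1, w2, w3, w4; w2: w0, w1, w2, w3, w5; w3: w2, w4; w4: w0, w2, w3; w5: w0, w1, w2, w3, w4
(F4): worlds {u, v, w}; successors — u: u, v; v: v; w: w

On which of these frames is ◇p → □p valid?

Frame correspondent (Sahlqvist): ∀x ∀y ∀z (Rxy ∧ Rxz → y = z) — i.e. partial functionality.
(F1): fails — s sees both s and v.
(F2): ✓.
(F3): fails — w0 sees both w0 and w1.
(F4): fails — u sees both u and v.
Valid on: (F2).

(F2)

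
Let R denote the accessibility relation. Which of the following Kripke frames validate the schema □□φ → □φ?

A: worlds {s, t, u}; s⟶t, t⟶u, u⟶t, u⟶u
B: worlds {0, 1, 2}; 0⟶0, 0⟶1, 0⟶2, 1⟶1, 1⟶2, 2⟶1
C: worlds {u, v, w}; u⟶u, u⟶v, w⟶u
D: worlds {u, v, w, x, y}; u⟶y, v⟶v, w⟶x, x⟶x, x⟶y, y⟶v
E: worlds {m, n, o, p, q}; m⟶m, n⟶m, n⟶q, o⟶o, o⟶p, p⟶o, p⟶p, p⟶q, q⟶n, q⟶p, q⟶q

B, C, E

This is the axiom for density; its first-order frame correspondent is ∀x ∀y (Rxy → ∃z (Rxz ∧ Rzy)).
A: fails — Rst but no z with Rsz and Rzt.
B: holds.
C: holds.
D: fails — Ruy but no z with Ruz and Rzy.
E: holds.
Valid on: B, C, E.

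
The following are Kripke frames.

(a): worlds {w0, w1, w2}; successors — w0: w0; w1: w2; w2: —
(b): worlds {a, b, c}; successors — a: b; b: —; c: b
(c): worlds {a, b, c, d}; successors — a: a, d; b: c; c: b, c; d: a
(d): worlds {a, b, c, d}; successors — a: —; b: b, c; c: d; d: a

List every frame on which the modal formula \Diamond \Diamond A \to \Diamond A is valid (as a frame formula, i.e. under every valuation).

(a), (b)

The schema corresponds to transitivity: \forall x \forall y \forall z (Rxy \wedge Ryz \to Rxz).
(a): satisfies the condition.
(b): satisfies the condition.
(c): fails — Rbc and Rcb but not Rbb.
(d): fails — Rbc and Rcd but not Rbd.
Valid on: (a), (b).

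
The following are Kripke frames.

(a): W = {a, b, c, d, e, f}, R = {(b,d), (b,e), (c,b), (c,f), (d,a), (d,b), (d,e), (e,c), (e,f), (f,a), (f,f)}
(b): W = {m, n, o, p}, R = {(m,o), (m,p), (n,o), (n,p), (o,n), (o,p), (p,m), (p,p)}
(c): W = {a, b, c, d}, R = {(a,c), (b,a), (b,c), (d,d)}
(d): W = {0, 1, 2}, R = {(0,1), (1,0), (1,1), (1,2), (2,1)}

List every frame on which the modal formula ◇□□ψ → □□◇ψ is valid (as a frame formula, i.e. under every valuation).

(b), (d)

This is the axiom for a generalized confluence (Geach) condition; its first-order frame correspondent is ∀x ∀y ∀z ((xRy ∧ xR²z) → ∃w (yR²w ∧ zRw)).
(a): fails — bRd, bR²a but no w with dR²w and aRw.
(b): condition met.
(c): fails — bRa, bR²c but no w with aR²w and cRw.
(d): condition met.
Valid on: (b), (d).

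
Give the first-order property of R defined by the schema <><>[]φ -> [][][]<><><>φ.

forall x forall y forall z ((x R^2 y & x R^3 z) -> exists w (yRw & z R^3 w))

This is a Sahlqvist (Geach-type) schema ◇^2□^1φ → □^3◇^3φ.
Minimal-valuation argument: fix x; take any y with xR^2y and any z with xR^3z. Set V(φ) to the set of worlds R-reachable from y in exactly 1 step. Then □^1φ holds at y, so the antecedent holds at x; validity forces ◇^3φ at z, giving a w with zR^3w and yR^1w.
First-order correspondent: forall x forall y forall z ((x R^2 y & x R^3 z) -> exists w (yRw & z R^3 w)).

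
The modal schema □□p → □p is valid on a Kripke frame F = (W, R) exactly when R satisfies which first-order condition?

Density

Suppose □□p→□p is valid. Take Rxy and set V(p)={w : xR²w}. Then □□p at x, so □p at x, so p at y, i.e. ∃z(Rxz∧Rzy).
Conversely, any frame satisfying ∀x ∀y (Rxy → ∃z (Rxz ∧ Rzy)) validates the schema.
So the correspondent is density.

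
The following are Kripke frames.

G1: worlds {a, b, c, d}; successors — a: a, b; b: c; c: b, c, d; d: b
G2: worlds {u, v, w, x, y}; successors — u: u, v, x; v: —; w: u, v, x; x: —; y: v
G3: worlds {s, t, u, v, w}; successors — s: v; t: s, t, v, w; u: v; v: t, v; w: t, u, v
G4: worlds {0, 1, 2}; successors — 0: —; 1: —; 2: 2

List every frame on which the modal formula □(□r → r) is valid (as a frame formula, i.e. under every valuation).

G4

This is the axiom for shift-reflexivity; its first-order frame correspondent is ∀x ∀y (Rxy → Ryy).
G1: fails — Rcd but not Rdd.
G2: fails — Ruv but not Rvv.
G3: fails — Rwu but not Ruu.
G4: holds.
Valid on: G4.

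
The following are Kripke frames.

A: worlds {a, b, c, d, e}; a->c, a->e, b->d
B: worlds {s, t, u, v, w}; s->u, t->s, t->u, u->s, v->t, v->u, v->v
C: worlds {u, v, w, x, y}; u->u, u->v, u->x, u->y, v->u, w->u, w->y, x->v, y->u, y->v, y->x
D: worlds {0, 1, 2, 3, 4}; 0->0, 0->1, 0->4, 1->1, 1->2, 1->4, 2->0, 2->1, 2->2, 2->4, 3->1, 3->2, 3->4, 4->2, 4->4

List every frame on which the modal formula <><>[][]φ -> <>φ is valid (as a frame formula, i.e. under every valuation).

The schema corresponds to a generalized confluence (Geach) condition: forall x forall y (x R^2 y -> exists w (y R^2 w & xRw)).
A: holds.
B: fails — sR²s but no w* with sR²w* and sRw*.
C: holds.
D: holds.

A, C, D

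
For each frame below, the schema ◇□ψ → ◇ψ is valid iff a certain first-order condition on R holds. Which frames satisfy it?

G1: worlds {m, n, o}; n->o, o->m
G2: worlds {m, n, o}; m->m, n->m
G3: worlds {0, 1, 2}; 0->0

The schema corresponds to a generalized confluence (Geach) condition: ∀x ∀y (xRy → ∃w (yRw ∧ xRw)).
G1: fails — nRo but no w with oRw and nRw.
G2: condition met.
G3: condition met.

G2, G3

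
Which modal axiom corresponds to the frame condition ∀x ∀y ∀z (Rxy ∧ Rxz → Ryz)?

A defining formula is ◇s → □◇s (the 5 axiom).
Suppose ◇s→□◇s is valid. Take Rxy, Rxz and set V(s)={y}. Then ◇s at x, so □◇s at x, so ◇s at z, so some w with Rzw has s; w=y, i.e. Rzy. By symmetry of the argument, Ryz.

◇s → □◇s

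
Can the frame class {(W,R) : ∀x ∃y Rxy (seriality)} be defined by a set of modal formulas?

Yes — defined by □p → ◇p

This is a Sahlqvist condition; the D axiom □p → ◇p defines it.
Suppose □p→◇p is valid. At any x set V(p)=W. Then □p at x, so ◇p at x, so x has a successor.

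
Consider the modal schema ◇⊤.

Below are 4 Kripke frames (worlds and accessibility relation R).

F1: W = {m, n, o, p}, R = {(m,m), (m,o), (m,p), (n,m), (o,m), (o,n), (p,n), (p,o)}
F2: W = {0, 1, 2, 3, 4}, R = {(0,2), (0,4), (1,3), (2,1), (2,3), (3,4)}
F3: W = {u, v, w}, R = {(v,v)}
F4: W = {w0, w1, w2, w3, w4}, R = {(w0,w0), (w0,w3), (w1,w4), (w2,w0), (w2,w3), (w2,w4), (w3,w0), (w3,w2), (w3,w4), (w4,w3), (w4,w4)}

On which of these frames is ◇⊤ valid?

This is the axiom for seriality; its first-order frame correspondent is ∀x ∃y Rxy.
F1: holds.
F2: fails — world 4 has no successor.
F3: fails — world u has no successor.
F4: holds.

F1, F4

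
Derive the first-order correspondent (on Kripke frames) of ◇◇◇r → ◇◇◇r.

This is a Sahlqvist (Geach-type) schema ◇^3□^0r → □^0◇^3r.
Minimal-valuation argument: fix x; take any y with xR^3y and any z with xR^0z. Set V(r) to the set of worlds R-reachable from y in exactly 0 steps. Then □^0r holds at y, so the antecedent holds at x; validity forces ◇^3r at z, giving a w with zR^3w and yR^0w.
First-order correspondent: ∀x ∀y (xR³y → ∃w (y = w ∧ xR³w)).

∀x ∀y (xR³y → ∃w (y = w ∧ xR³w))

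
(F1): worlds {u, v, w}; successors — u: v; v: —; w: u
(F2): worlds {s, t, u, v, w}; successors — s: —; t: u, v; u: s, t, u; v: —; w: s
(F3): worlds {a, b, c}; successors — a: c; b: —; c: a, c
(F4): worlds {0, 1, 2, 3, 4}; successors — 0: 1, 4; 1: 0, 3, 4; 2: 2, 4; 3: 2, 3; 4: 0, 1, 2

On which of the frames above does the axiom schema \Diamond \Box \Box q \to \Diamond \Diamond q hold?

(F3), (F4)

This is the axiom for a generalized confluence (Geach) condition; its first-order frame correspondent is \forall x \forall y (xRy \to \exists w (y R^2 w \wedge x R^2 w)).
(F1): fails — uRv but no t with vR²t and uR²t.
(F2): fails — tRv but no w* with vR²w* and tR²w*.
(F3): ✓.
(F4): ✓.
Valid on: (F3), (F4).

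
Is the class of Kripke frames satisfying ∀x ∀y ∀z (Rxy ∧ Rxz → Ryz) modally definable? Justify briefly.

The condition is the Euclidean property. A defining modal formula is ◇p → □◇p.
Suppose ◇p→□◇p is valid. Take Rxy, Rxz and set V(p)={y}. Then ◇p at x, so □◇p at x, so ◇p at z, so some w with Rzw has p; w=y, i.e. Rzy. By symmetry of the argument, Ryz.

Definable; ◇p → □◇p defines it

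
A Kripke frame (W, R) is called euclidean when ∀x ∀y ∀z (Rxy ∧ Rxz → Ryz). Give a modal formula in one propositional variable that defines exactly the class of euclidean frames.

A defining formula is ◇q → □◇q (the 5 axiom).
Suppose ◇q→□◇q is valid. Take Rxy, Rxz and set V(q)={y}. Then ◇q at x, so □◇q at x, so ◇q at z, so some w with Rzw has q; w=y, i.e. Rzy. By symmetry of the argument, Ryz.

◇q → □◇q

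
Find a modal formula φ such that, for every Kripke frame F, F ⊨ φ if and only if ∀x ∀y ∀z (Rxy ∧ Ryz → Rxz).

□q → □□q

The condition is transitivity. The 4 schema □q → □□q defines it.
Suppose □q→□□q is valid. Take Rxy, Ryz and set V(q)={w : Rxw}. Then □q at x, so □□q at x, so □q at y, so q at z, i.e. Rxz.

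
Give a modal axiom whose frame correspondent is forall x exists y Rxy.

□s → ◇s

A defining formula is □s → ◇s (the D axiom).
Suppose □s→◇s is valid. At any x set V(s)=W. Then □s at x, so ◇s at x, so x has a successor.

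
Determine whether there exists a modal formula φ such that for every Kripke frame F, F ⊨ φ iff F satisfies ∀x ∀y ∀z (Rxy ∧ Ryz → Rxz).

Yes — defined by □p → □□p

Yes: it is transitivity, defined by the 4 schema □p → □□p.
Suppose □p→□□p is valid. Take Rxy, Ryz and set V(p)={w : Rxw}. Then □p at x, so □□p at x, so □p at y, so p at z, i.e. Rxz.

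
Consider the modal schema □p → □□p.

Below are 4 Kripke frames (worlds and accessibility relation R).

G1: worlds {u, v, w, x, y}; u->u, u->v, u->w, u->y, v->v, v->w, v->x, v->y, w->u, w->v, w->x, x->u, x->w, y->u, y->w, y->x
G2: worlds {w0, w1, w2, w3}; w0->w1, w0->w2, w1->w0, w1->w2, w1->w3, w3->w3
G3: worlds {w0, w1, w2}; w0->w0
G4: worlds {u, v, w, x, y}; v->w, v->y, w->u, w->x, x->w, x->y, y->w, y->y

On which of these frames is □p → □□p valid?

Frame correspondent (Sahlqvist): ∀x ∀y ∀z (Rxy ∧ Ryz → Rxz) — i.e. transitivity.
G1: fails — Ruv and Rvx but not Rux.
G2: fails — Rw1w0 and Rw0w1 but not Rw1w1.
G3: condition met.
G4: fails — Rxw and Rwu but not Rxu.
Valid on: G3.

G3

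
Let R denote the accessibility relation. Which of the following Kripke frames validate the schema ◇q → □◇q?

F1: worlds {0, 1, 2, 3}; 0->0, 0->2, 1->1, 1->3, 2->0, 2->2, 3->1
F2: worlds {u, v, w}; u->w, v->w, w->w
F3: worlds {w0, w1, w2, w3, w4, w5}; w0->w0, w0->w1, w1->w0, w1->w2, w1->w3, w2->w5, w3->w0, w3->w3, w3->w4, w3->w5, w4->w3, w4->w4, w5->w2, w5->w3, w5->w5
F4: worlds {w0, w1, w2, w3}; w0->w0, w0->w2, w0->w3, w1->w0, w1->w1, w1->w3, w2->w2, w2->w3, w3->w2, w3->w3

This is the axiom for the Euclidean property; its first-order frame correspondent is ∀x ∀y ∀z (Rxy ∧ Rxz → Ryz).
F1: fails — R13 and R13 but not R33.
F2: holds.
F3: fails — Rw0w1 and Rw0w1 but not Rw1w1.
F4: fails — Rw0w2 and Rw0w0 but not Rw2w0.
Valid on: F2.

F2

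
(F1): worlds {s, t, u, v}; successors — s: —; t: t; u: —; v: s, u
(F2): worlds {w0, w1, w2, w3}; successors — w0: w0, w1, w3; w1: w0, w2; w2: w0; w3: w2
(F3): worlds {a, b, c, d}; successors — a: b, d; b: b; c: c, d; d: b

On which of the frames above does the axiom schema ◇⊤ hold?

The schema corresponds to seriality: ∀x ∃y Rxy.
(F1): fails — world s has no successor.
(F2): ✓.
(F3): ✓.

(F2), (F3)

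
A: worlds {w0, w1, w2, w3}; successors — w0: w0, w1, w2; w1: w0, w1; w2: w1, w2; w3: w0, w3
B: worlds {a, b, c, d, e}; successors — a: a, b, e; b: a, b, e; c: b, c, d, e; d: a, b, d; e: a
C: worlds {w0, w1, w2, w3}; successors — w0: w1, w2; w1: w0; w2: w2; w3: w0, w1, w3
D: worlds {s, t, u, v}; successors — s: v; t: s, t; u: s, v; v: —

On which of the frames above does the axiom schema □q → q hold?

A

This is the axiom for reflexivity; its first-order frame correspondent is ∀x Rxx.
A: holds.
B: fails — world e does not see itself.
C: fails — world w0 does not see itself.
D: fails — world s does not see itself.
Valid on: A.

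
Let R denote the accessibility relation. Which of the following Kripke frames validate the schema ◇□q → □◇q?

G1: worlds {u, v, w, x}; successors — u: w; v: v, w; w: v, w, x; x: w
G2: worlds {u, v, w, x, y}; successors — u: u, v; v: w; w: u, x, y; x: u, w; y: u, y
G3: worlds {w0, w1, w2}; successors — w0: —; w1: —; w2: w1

G1

This is the axiom for convergence; its first-order frame correspondent is ∀x ∀y ∀z (Rxy ∧ Rxz → ∃w (Ryw ∧ Rzw)).
G1: ✓.
G2: fails — Ruv and Ruu but v and u have no common successor.
G3: fails — Rw2w1 and Rw2w1 but w1 and w1 have no common successor.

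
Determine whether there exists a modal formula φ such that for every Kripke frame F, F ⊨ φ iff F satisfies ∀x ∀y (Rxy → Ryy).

The condition is shift-reflexivity. A defining modal formula is □(□q → q).
Suppose □(□q→q) is valid. Take Rxy and set V(q)={w : Ryw}. Then at y, □q holds; since □(□q→q) at x, □q→q at y, so q at y, i.e. Ryy.

Definable; □(□q → q) defines it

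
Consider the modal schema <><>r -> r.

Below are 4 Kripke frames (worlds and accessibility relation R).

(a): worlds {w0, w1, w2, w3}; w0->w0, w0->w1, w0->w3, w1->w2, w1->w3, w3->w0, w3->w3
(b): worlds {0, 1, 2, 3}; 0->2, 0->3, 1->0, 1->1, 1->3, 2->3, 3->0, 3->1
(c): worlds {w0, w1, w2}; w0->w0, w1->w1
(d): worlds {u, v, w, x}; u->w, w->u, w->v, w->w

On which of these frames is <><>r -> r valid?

(c)

This is the axiom for a generalized confluence (Geach) condition; its first-order frame correspondent is forall x forall y (x R^2 y -> exists w (y = w & x = w)).
(a): fails — w0R²w1 but w1 ≠ w0.
(b): fails — 0R²1 but 1 ≠ 0.
(c): holds.
(d): fails — uR²v but v ≠ u.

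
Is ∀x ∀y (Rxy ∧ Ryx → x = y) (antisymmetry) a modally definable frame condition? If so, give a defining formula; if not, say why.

Not definable by any modal formula

If a class were modally definable it would be closed under surjective bounded morphisms (Goldblatt–Thomason).
The 8-cycle (worlds 0,1,2,3,4,5,6,7 with 0→1→2→3→4→5→6→7→0) is antisymmetric. Sending even-indexed worlds to a and odd-indexed worlds to b is a surjective bounded morphism onto the two-world frame with a↔b, which is not antisymmetric.
Hence antisymmetry is not modally definable.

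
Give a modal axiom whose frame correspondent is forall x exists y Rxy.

This is seriality; the standard corresponding axiom is D: □s → ◇s.

□s → ◇s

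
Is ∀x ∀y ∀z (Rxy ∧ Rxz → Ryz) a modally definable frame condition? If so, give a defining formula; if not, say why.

Yes: it is the Euclidean property, defined by the 5 schema ◇r → □◇r.
Suppose ◇r→□◇r is valid. Take Rxy, Rxz and set V(r)={y}. Then ◇r at x, so □◇r at x, so ◇r at z, so some w with Rzw has r; w=y, i.e. Rzy. By symmetry of the argument, Ryz.

Definable; ◇r → □◇r defines it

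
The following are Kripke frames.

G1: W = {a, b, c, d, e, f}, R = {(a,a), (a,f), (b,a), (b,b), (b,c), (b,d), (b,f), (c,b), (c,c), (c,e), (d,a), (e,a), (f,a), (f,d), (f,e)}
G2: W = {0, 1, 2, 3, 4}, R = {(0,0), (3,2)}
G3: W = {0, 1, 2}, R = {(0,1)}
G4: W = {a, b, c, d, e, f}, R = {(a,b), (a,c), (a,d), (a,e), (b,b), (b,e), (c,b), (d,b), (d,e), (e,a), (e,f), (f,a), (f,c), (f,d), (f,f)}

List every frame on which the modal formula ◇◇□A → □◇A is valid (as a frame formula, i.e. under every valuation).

G2, G3

The schema corresponds to a generalized confluence (Geach) condition: ∀x ∀y ∀z ((xR²y ∧ xRz) → ∃w (yRw ∧ zRw)).
G1: fails — bR²a, bRc but no w with aRw and cRw.
G2: satisfies the condition.
G3: satisfies the condition.
G4: fails — aR²a, aRe but no w with aRw and eRw.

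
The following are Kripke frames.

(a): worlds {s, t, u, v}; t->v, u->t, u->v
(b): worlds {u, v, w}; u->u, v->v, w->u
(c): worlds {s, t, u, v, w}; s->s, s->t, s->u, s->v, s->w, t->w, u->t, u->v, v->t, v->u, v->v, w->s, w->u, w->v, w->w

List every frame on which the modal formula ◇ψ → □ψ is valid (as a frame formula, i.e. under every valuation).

(b)

The schema corresponds to partial functionality: ∀x ∀y ∀z (Rxy ∧ Rxz → y = z).
(a): fails — u sees both t and v.
(b): ✓.
(c): fails — s sees both s and t.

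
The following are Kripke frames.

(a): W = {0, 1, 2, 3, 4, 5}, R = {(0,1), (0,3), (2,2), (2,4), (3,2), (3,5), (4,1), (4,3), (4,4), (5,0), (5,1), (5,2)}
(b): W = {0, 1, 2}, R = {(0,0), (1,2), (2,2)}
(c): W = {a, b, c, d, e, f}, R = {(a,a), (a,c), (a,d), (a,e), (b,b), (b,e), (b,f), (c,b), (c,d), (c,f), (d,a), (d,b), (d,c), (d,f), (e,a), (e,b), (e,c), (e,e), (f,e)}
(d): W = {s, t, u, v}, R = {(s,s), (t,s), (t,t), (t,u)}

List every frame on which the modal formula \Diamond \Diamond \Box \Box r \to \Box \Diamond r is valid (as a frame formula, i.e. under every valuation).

This is the axiom for a generalized confluence (Geach) condition; its first-order frame correspondent is \forall x \forall y \forall z ((x R^2 y \wedge xRz) \to \exists w (y R^2 w \wedge zRw)).
(a): fails — 0R²2, 0R1 but no w with 2R²w and 1Rw.
(b): condition met.
(c): condition met.
(d): fails — tR²s, tRu but no w with sR²w and uRw.
Valid on: (b), (c).

(b), (c)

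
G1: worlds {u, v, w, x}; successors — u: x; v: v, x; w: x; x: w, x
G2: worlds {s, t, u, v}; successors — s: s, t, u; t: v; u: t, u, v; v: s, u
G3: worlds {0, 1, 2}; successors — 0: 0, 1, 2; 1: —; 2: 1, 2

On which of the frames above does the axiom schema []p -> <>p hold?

G1, G2

The schema corresponds to seriality: forall x exists y Rxy.
G1: holds.
G2: holds.
G3: fails — world 1 has no successor.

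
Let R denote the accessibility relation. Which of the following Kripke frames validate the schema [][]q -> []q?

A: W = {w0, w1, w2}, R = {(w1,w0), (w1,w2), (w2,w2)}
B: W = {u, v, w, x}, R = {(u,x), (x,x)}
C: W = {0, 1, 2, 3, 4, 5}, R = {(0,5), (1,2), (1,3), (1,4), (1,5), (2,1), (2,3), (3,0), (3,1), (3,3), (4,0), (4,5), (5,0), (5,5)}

B

This is the axiom for density; its first-order frame correspondent is forall x forall y (Rxy -> exists z (Rxz & Rzy)).
A: fails — Rw1w0 but no z with Rw1z and Rzw0.
B: satisfies the condition.
C: fails — R12 but no z with R1z and Rz2.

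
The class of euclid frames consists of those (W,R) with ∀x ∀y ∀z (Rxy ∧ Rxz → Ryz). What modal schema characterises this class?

◇ψ → □◇ψ

This is the Euclidean property; the standard corresponding axiom is 5: ◇ψ → □◇ψ.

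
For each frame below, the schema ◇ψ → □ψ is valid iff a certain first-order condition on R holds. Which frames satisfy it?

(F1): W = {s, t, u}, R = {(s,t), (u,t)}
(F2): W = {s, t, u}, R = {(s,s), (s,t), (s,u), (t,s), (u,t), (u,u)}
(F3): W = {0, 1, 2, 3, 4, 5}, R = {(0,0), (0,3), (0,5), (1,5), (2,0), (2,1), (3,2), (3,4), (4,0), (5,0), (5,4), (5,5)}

(F1)

Frame correspondent (Sahlqvist): ∀x ∀y ∀z (Rxy ∧ Rxz → y = z) — i.e. partial functionality.
(F1): satisfies the condition.
(F2): fails — s sees both s and t.
(F3): fails — 0 sees both 0 and 3.
Valid on: (F1).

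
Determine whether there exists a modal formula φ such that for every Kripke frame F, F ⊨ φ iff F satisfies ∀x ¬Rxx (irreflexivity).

No

If a class were modally definable it would be closed under surjective bounded morphisms (Goldblatt–Thomason).
The 2-cycle (worlds a,b with a→b→a) is irreflexive, and the map sending every world to a single reflexive point • is a surjective bounded morphism (forth: every edge maps to (•,•); back: every world has a successor). So any modal formula valid on the 2-cycle is also valid on the reflexive point, which is not irreflexive.
So the class is not modally definable.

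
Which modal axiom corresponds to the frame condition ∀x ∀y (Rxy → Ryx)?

q → □◇q

The condition is symmetry. The B schema q → □◇q defines it.
Suppose q→□◇q is valid. Take Rxy and set V(q)={x}. Then q at x, so □◇q at x, so ◇q at y, so some z with Ryz has q; z=x, i.e. Ryx.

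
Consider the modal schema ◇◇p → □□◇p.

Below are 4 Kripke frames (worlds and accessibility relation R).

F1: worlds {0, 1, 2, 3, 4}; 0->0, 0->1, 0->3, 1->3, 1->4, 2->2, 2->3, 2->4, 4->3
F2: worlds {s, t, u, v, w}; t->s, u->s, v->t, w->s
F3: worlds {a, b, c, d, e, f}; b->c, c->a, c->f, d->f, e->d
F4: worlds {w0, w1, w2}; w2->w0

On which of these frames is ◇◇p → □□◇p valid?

F4

Frame correspondent (Sahlqvist): ∀x ∀y ∀z ((xR²y ∧ xR²z) → ∃w (y = w ∧ zRw)) — i.e. a generalized confluence (Geach) condition.
F1: fails — 0R²0, 0R²1 but no w with 0=w and 1Rw.
F2: fails — vR²s, vR²s but no w* with s=w* and sRw*.
F3: fails — bR²a, bR²a but no w with a=w and aRw.
F4: condition met.
Valid on: F4.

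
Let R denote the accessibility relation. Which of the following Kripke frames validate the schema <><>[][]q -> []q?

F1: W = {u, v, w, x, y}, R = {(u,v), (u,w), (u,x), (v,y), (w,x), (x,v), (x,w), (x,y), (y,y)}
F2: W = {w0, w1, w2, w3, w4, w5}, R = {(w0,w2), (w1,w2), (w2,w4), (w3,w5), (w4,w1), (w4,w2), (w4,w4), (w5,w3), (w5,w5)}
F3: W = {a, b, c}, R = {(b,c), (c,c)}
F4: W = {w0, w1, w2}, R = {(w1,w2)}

This is the axiom for a generalized confluence (Geach) condition; its first-order frame correspondent is forall x forall y forall z ((x R^2 y & xRz) -> exists w (y R^2 w & z = w)).
F1: fails — uR²v, uRv but no t with vR²t and v=t.
F2: fails — w4R²w1, w4Rw1 but no w with w1R²w and w1=w.
F3: holds.
F4: holds.

F3, F4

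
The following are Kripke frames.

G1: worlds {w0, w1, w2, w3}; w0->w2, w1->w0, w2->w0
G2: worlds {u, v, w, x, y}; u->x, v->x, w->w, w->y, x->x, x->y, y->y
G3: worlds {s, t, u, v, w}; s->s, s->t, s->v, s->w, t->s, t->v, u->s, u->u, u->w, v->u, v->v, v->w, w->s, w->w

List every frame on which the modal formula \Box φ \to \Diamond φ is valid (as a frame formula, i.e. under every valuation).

The schema corresponds to seriality: \forall x \exists y Rxy.
G1: fails — world w3 has no successor.
G2: condition met.
G3: condition met.
Valid on: G2, G3.

G2, G3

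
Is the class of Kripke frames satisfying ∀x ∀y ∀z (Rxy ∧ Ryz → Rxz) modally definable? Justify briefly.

Yes — defined by □p → □□p

The condition is transitivity. A defining modal formula is □p → □□p.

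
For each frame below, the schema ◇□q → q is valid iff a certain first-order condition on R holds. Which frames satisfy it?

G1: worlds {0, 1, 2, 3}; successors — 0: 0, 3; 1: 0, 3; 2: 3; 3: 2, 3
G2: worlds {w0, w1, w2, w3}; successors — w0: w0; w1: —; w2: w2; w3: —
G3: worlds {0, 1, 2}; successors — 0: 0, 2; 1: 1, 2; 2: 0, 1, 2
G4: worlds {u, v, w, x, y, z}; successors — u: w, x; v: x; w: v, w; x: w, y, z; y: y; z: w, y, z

Frame correspondent (Sahlqvist): ∀x ∀y (Rxy → Ryx) — i.e. symmetry.
G1: fails — R10 but not R01.
G2: satisfies the condition.
G3: satisfies the condition.
G4: fails — Rxw but not Rwx.

G2, G3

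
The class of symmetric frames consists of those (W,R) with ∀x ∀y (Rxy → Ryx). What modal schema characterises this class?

A defining formula is r → □◇r (the B axiom).
Suppose r→□◇r is valid. Take Rxy and set V(r)={x}. Then r at x, so □◇r at x, so ◇r at y, so some z with Ryz has r; z=x, i.e. Ryx.

r → □◇r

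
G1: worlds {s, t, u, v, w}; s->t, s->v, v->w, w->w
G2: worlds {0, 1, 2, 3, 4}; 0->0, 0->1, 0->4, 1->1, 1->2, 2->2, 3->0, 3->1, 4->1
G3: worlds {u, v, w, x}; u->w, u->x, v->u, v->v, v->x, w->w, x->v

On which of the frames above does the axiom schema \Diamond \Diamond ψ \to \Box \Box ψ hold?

G1

This is the axiom for a generalized confluence (Geach) condition; its first-order frame correspondent is \forall x \forall y \forall z ((x R^2 y \wedge x R^2 z) \to \exists w (y = w \wedge z = w)).
G1: ✓.
G2: fails — 0R²0, 0R²1 but 0 ≠ 1.
G3: fails — uR²v, uR²w but v ≠ w.
Valid on: G1.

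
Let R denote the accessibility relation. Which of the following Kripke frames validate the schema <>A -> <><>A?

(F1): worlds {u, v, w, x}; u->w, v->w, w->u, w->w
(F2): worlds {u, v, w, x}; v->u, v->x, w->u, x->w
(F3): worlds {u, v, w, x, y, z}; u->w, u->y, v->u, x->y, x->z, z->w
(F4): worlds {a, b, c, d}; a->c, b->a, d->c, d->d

(F1)

Frame correspondent (Sahlqvist): forall x forall y (xRy -> exists w (y = w & x R^2 w)) — i.e. a generalized confluence (Geach) condition.
(F1): holds.
(F2): fails — vRu but no t with u=t and vR²t.
(F3): fails — uRw but no t with w=t and uR²t.
(F4): fails — aRc but no w with c=w and aR²w.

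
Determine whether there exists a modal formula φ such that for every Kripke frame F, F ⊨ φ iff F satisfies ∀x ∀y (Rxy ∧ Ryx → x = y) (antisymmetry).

No — not modally definable

If a class were modally definable it would be closed under surjective bounded morphisms (Goldblatt–Thomason).
The 4-cycle (worlds 0,1,2,3 with 0→1→2→3→0) is antisymmetric. Sending even-indexed worlds to • and odd-indexed worlds to ∘ is a surjective bounded morphism onto the two-world frame with •↔∘, which is not antisymmetric.
So no modal formula (or set of formulas) defines exactly the antisymmetric frames.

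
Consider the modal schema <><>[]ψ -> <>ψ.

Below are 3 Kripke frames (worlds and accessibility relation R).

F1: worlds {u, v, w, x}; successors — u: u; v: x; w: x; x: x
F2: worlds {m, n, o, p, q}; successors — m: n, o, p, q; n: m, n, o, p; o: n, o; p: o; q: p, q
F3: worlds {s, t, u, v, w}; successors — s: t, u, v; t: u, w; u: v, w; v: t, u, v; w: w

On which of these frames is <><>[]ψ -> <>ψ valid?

The schema corresponds to a generalized confluence (Geach) condition: forall x forall y (x R^2 y -> exists w (yRw & xRw)).
F1: satisfies the condition.
F2: fails — qR²o but no w with oRw and qRw.
F3: fails — sR²w but no w* with wRw* and sRw*.
Valid on: F1.

F1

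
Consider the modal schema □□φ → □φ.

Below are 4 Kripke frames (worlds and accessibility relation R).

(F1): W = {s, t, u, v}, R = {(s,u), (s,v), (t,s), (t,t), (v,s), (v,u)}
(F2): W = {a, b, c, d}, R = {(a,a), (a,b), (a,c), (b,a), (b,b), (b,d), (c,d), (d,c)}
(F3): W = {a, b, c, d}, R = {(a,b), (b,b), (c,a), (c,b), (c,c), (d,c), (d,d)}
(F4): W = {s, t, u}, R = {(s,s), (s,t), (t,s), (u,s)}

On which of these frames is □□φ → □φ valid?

This is the axiom for density; its first-order frame correspondent is ∀x ∀y (Rxy → ∃z (Rxz ∧ Rzy)).
(F1): fails — Rvs but no z with Rvz and Rzs.
(F2): fails — Rcd but no z with Rcz and Rzd.
(F3): satisfies the condition.
(F4): satisfies the condition.
Valid on: (F3), (F4).

(F3), (F4)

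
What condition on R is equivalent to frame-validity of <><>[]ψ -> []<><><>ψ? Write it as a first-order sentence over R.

forall x forall y forall z ((x R^2 y & xRz) -> exists w (yRw & z R^3 w))

This is a Sahlqvist (Geach-type) schema ◇^2□^1ψ → □^1◇^3ψ.
Minimal-valuation argument: fix x; take any y with xR^2y and any z with xR^1z. Set V(ψ) to the set of worlds R-reachable from y in exactly 1 step. Then □^1ψ holds at y, so the antecedent holds at x; validity forces ◇^3ψ at z, giving a w with zR^3w and yR^1w.
First-order correspondent: forall x forall y forall z ((x R^2 y & xRz) -> exists w (yRw & z R^3 w)).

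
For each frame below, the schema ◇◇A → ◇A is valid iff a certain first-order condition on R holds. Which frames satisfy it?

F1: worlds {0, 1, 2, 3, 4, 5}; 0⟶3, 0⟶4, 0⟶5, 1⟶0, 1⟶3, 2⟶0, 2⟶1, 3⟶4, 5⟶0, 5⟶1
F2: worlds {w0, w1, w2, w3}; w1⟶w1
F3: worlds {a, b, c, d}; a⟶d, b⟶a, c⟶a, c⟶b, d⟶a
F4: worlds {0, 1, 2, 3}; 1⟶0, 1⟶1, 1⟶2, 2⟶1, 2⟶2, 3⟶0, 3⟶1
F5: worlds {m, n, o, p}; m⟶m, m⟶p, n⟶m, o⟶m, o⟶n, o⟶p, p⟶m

The schema corresponds to transitivity: ∀x ∀y ∀z (Rxy ∧ Ryz → Rxz).
F1: fails — R10 and R04 but not R14.
F2: holds.
F3: fails — Rba and Rad but not Rbd.
F4: fails — R31 and R12 but not R32.
F5: fails — Rpm and Rmp but not Rpp.
Valid on: F2.

F2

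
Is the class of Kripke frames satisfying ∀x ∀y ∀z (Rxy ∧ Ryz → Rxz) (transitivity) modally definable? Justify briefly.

Yes — defined by □p → □□p

The condition is transitivity. A defining modal formula is □p → □□p.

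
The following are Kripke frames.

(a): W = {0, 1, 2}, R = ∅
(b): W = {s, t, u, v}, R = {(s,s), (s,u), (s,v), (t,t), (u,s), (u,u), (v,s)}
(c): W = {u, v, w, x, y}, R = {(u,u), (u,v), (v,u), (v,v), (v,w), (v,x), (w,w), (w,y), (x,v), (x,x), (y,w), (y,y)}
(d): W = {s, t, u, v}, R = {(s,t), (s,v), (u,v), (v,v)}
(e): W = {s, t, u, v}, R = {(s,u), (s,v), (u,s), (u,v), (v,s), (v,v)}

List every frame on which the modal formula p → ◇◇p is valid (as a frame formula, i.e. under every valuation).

Frame correspondent (Sahlqvist): ∀x ∃w (x = w ∧ xR²w) — i.e. a generalized confluence (Geach) condition.
(a): fails — at 0 but no w with 0=w and 0R²w.
(b): condition met.
(c): condition met.
(d): fails — at s but no w with s=w and sR²w.
(e): fails — at t but no w with t=w and tR²w.
Valid on: (b), (c).

(b), (c)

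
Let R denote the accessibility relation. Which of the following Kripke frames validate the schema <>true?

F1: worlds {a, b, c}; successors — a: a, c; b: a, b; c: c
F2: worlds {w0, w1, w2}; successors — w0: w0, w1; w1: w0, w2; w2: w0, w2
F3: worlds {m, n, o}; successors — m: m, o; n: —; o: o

Frame correspondent (Sahlqvist): forall x exists y Rxy — i.e. seriality.
F1: holds.
F2: holds.
F3: fails — world n has no successor.
Valid on: F1, F2.

F1, F2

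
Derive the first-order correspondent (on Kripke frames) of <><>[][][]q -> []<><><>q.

forall x forall y forall z ((x R^2 y & xRz) -> exists w (y R^3 w & z R^3 w))

This is a Sahlqvist (Geach-type) schema ◇^2□^3q → □^1◇^3q.
First-order correspondent: forall x forall y forall z ((x R^2 y & xRz) -> exists w (y R^3 w & z R^3 w)).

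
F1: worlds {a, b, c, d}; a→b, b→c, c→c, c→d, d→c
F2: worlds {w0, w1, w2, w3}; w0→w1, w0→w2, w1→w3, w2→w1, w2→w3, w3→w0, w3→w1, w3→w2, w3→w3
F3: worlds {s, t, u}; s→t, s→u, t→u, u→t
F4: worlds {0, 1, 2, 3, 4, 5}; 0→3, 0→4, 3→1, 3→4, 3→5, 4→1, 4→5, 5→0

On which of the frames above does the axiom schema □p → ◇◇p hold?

F2

This is the axiom for a generalized confluence (Geach) condition; its first-order frame correspondent is ∀x ∃w (xRw ∧ xR²w).
F1: fails — at a but no w with aRw and aR²w.
F2: condition met.
F3: fails — at t but no w with tRw and tR²w.
F4: fails — at 1 but no w with 1Rw and 1R²w.
Valid on: F2.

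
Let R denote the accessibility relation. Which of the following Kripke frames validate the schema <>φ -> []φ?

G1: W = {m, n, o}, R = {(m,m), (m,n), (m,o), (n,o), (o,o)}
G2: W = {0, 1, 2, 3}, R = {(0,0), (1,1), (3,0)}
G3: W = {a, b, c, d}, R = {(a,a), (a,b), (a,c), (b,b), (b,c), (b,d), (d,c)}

G2

The schema corresponds to partial functionality: forall x forall y forall z (Rxy & Rxz -> y = z).
G1: fails — m sees both m and n.
G2: condition met.
G3: fails — a sees both a and b.
Valid on: G2.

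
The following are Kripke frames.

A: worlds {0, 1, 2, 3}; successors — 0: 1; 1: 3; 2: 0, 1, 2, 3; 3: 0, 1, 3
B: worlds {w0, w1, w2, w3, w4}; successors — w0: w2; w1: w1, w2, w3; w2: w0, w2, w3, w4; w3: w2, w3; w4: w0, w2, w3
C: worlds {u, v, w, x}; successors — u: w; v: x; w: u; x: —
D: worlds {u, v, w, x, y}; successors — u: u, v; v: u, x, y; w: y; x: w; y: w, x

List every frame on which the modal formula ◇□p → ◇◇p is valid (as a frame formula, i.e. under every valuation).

The schema corresponds to a generalized confluence (Geach) condition: ∀x ∀y (xRy → ∃w (yRw ∧ xR²w)).
A: ✓.
B: ✓.
C: fails — vRx but no t with xRt and vR²t.
D: ✓.
Valid on: A, B, D.

A, B, D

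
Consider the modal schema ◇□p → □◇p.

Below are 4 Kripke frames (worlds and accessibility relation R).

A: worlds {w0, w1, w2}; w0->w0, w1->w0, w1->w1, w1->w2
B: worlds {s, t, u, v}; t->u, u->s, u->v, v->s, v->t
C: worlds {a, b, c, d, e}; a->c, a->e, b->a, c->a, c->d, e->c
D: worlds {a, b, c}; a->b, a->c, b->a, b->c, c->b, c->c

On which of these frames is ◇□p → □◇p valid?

This is the axiom for convergence; its first-order frame correspondent is ∀x ∀y ∀z (Rxy ∧ Rxz → ∃w (Ryw ∧ Rzw)).
A: fails — Rw1w2 and Rw1w2 but w2 and w2 have no common successor.
B: fails — Ruv and Rus but v and s have no common successor.
C: fails — Rae and Rac but e and c have no common successor.
D: ✓.

D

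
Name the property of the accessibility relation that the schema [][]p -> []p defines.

This schema is the C4 axiom.
Its frame correspondent is density — forall x forall y (Rxy -> exists z (Rxz & Rzy)).

Density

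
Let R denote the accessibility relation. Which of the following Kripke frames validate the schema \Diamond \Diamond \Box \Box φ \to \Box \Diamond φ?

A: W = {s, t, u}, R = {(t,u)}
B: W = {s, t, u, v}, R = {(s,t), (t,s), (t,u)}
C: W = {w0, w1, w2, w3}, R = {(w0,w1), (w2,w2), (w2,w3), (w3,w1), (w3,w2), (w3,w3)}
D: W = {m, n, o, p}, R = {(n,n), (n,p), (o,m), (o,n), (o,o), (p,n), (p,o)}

A

Frame correspondent (Sahlqvist): \forall x \forall y \forall z ((x R^2 y \wedge xRz) \to \exists w (y R^2 w \wedge zRw)) — i.e. a generalized confluence (Geach) condition.
A: ✓.
B: fails — sR²u, sRt but no w with uR²w and tRw.
C: fails — w2R²w1, w2Rw2 but no w with w1R²w and w2Rw.
D: fails — oR²m, oRm but no w with mR²w and mRw.
Valid on: A.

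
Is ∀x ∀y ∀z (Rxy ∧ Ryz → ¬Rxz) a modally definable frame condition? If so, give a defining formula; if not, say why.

If a class were modally definable it would be closed under surjective bounded morphisms (Goldblatt–Thomason).
The 5-cycle (worlds w0,w1,w2,w3,w4 with w0→w1→w2→w3→w4→w0) is intransitive. Mapping every world to a single reflexive point • is a surjective bounded morphism; the reflexive point is not intransitive (R••∧R•• but R••).
Hence intransitivity is not modally definable.

No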